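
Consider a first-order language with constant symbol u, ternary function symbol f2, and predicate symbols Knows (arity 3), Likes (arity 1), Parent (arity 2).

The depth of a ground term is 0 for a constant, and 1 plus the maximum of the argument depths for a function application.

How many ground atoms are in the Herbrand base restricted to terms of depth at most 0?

First count ground terms of depth ≤ 0.
Write N_k for the number of ground terms of depth ≤ k. A term of depth ≤ k is either a constant or a function symbol applied to arguments of depth ≤ k−1, so N_k = 1 + N_{k-1}^3.
N_0 = 1
So |H| = 1.
For each predicate symbol, the number of ground atoms is |H| raised to its arity; summing:
  Knows: 1^3 = 1;  Likes: 1;  Parent: 1^2 = 1
Total ground atoms: 1 + 1 + 1 = 3.

3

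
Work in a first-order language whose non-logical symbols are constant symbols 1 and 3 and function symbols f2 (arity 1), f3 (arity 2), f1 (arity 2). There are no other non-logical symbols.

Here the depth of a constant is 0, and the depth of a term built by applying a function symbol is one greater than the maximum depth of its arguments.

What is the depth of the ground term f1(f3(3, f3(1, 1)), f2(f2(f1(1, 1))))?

4

depth(f3(1, 1)) = 1 + max(0, 0) = 1
depth(f3(3, f3(1, 1))) = 1 + max(0, 1) = 2
depth(f1(1, 1)) = 1 + max(0, 0) = 1
depth(f2(f1(1, 1))) = 1 + depth(f1(1, 1)) = 1 + 1 = 2
depth(f2(f2(f1(1, 1)))) = 1 + depth(f2(f1(1, 1))) = 1 + 2 = 3
depth(f1(f3(3, f3(1, 1)), f2(f2(f1(1, 1))))) = 1 + max(2, 3) = 4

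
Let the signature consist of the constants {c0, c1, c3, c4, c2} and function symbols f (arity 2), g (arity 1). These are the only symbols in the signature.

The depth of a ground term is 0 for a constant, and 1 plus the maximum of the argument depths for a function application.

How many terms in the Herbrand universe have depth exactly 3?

If N_k denotes the number of depth-≤k ground terms, the 5 constants give N_0 = 5, and each function symbol of arity r contributes N_{k-1}^r new terms at level k: N_k = 5 + N_{k-1}^2 + N_{k-1}.
N_0 = 5
N_1 = 5 + 5^2 + 5 = 35
N_2 = 5 + 35^2 + 35 = 1265
N_3 = 5 + 1265^2 + 1265 = 1601495
Terms of depth exactly 3: N_3 − N_2 = 1601495 − 1265 = 1600230.

1600230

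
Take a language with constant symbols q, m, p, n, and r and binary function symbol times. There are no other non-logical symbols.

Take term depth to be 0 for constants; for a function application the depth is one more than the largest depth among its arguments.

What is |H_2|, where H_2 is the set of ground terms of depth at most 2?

Let N_k count ground terms of depth at most k. Each non-constant term of depth ≤ k is some function symbol applied to depth-≤(k−1) arguments, giving N_k = 5 + N_{k-1}^2.
N_0 = 5
N_1 = 5 + 5^2 = 30
N_2 = 5 + 30^2 = 905

905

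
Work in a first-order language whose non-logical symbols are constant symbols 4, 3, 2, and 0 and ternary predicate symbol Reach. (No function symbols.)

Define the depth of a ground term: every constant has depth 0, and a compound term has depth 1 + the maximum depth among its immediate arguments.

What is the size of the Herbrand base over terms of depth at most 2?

First count ground terms of depth ≤ 2.
With no function symbols every ground term is a constant, so there are exactly 4 ground terms at every depth bound.
N_0 = 4
N_1 = 4
N_2 = 4
Explicitly: 4, 3, 2, 0.
So |H| = 4.
A ground atom is a predicate applied to a tuple of terms from H, so the count is the sum over predicates of |H|^arity:
  Reach: 4^3 = 64
Total ground atoms: 64.

64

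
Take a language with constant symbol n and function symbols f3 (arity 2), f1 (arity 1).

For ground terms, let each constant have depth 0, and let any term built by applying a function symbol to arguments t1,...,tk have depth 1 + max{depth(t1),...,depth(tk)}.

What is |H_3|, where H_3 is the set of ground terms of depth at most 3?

183

Write N_k for the number of ground terms of depth ≤ k. A term of depth ≤ k is either a constant or a function symbol applied to arguments of depth ≤ k−1, so N_k = 1 + N_{k-1}^2 + N_{k-1}.
N_0 = 1
N_1 = 1 + 1^2 + 1 = 3
N_2 = 1 + 3^2 + 3 = 13
N_3 = 1 + 13^2 + 13 = 183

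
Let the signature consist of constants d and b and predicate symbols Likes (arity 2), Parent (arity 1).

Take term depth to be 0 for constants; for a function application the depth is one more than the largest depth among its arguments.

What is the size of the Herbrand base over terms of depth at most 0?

First count ground terms of depth ≤ 0.
With no function symbols every ground term is a constant, so there are exactly 2 ground terms at every depth bound.
N_0 = 2
Explicitly: d, b.
So |H| = 2.
Ground atoms are formed by filling each argument slot of a predicate with a term from H, so an r-ary predicate gives |H|^r atoms:
  Likes: 2^2 = 4;  Parent: 2
Total ground atoms: 4 + 2 = 6.

6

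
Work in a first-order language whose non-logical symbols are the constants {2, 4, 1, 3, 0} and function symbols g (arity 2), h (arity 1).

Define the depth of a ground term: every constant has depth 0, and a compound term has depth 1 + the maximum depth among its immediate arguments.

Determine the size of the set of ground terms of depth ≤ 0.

5

Let N_k count ground terms of depth at most k. Each non-constant term of depth ≤ k is some function symbol applied to depth-≤(k−1) arguments, giving N_k = 5 + N_{k-1}^2 + N_{k-1}.
N_0 = 5
Explicitly: 2, 4, 1, 3, 0.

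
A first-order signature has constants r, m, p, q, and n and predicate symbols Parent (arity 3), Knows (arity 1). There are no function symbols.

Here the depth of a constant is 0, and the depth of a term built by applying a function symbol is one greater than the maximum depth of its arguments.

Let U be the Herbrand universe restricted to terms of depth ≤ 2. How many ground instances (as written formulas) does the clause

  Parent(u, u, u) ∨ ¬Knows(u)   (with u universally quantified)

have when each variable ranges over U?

Ground terms of depth ≤ 2:
  With no function symbols every ground term is a constant, so there are exactly 5 ground terms at every depth bound.
  N_0 = 5
  N_1 = 5
  N_2 = 5
  Explicitly: r, m, p, q, n.
So there are 5 ground terms available for substitution.
There is 1 variable to instantiate (u),  occurring in at least one literal, so different choices give different ground instances.
Number of ground instances = 5.

5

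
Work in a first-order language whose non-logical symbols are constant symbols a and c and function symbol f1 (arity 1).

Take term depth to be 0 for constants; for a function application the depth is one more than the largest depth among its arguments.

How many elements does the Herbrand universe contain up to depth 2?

6

Count level by level. With function symbols f1/1, the terms of depth ≤ k are the 2 constants together with each function applied to depth-≤(k−1) tuples, so N_k = 2 + N_{k-1}.
N_0 = 2
N_1 = 2 + 2 = 4
N_2 = 2 + 4 = 6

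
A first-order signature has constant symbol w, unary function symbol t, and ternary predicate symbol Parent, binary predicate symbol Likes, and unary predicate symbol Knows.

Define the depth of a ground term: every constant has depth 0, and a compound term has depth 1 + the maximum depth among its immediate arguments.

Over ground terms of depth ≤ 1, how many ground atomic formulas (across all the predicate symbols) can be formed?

14

First count ground terms of depth ≤ 1.
If N_k denotes the number of depth-≤k ground terms, the 1 constant gives N_0 = 1, and each function symbol of arity r contributes N_{k-1}^r new terms at level k: N_k = 1 + N_{k-1}.
N_0 = 1
N_1 = 1 + 1 = 2
So |H| = 2.
Ground atoms are formed by filling each argument slot of a predicate with a term from H, so an r-ary predicate gives |H|^r atoms:
  Parent: 2^3 = 8;  Likes: 2^2 = 4;  Knows: 2
Total ground atoms: 8 + 4 + 2 = 14.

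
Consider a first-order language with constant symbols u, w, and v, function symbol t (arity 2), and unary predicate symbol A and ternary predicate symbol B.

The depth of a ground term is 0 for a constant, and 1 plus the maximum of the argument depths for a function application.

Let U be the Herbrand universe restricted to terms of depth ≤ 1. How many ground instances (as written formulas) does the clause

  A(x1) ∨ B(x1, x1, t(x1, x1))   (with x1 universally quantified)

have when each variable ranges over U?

12

Ground terms of depth ≤ 1:
  Let N_k count ground terms of depth at most k. Each non-constant term of depth ≤ k is some function symbol applied to depth-≤(k−1) arguments, giving N_k = 3 + N_{k-1}^2.
  N_0 = 3
  N_1 = 3 + 3^2 = 12
So there are 12 ground terms available for substitution.
The body mentions the single quantified variable x1; since ground terms form a free algebra, no two substitutions collapse to the same formula.
Number of ground instances = 12.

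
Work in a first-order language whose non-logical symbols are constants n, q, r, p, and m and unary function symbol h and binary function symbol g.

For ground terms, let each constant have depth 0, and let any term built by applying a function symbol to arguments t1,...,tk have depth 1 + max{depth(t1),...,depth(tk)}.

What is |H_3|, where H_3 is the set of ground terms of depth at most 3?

Let N_k = |{terms of depth ≤ k}|. Then N_0 = 5 and N_k = 5 + N_{k-1} + N_{k-1}^2 for k ≥ 1 (one summand per function symbol, arity giving the exponent).
N_0 = 5
N_1 = 5 + 5 + 5^2 = 35
N_2 = 5 + 35 + 35^2 = 1265
N_3 = 5 + 1265 + 1265^2 = 1601495

1601495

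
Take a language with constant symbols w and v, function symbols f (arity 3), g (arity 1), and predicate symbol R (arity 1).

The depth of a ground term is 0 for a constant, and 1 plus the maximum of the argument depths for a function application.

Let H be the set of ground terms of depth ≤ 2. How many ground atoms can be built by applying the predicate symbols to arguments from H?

First count ground terms of depth ≤ 2.
Let N_k count ground terms of depth at most k. Each non-constant term of depth ≤ k is some function symbol applied to depth-≤(k−1) arguments, giving N_k = 2 + N_{k-1}^3 + N_{k-1}.
N_0 = 2
N_1 = 2 + 2^3 + 2 = 12
N_2 = 2 + 12^3 + 12 = 1742
So |H| = 1742.
For each predicate symbol, the number of ground atoms is |H| raised to its arity; summing:
  R: 1742
Total ground atoms: 1742.

1742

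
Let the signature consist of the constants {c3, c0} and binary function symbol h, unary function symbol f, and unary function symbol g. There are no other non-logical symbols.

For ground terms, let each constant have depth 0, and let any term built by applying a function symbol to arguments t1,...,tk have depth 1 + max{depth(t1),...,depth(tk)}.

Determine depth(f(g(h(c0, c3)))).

3

depth(h(c0, c3)) = 1 + max(0, 0) = 1
depth(g(h(c0, c3))) = 1 + depth(h(c0, c3)) = 1 + 1 = 2
depth(f(g(h(c0, c3)))) = 1 + depth(g(h(c0, c3))) = 1 + 2 = 3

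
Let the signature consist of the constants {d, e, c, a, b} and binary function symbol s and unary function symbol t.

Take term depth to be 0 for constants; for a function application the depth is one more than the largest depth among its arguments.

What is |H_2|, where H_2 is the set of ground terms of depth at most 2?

1265

Count level by level. With function symbols s/2, t/1, the terms of depth ≤ k are the 5 constants together with each function applied to depth-≤(k−1) tuples, so N_k = 5 + N_{k-1}^2 + N_{k-1}.
N_0 = 5
N_1 = 5 + 5^2 + 5 = 35
N_2 = 5 + 35^2 + 35 = 1265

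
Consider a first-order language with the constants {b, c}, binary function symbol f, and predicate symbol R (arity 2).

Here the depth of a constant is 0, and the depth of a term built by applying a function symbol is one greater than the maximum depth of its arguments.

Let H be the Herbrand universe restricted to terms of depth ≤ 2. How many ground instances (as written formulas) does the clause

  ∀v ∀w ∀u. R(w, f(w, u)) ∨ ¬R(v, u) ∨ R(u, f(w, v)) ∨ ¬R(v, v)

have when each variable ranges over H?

54872

Ground terms of depth ≤ 2:
  Let N_k = |{terms of depth ≤ k}|. Then N_0 = 2 and N_k = 2 + N_{k-1}^2 for k ≥ 1 (one summand per function symbol, arity giving the exponent).
  N_0 = 2
  N_1 = 2 + 2^2 = 6
  N_2 = 2 + 6^2 = 38
So there are 38 ground terms available for substitution.
Each of v, w, u ranges independently over the available ground terms, and distinct assignments produce distinct instances.
Number of ground instances = 38^3 = 54872.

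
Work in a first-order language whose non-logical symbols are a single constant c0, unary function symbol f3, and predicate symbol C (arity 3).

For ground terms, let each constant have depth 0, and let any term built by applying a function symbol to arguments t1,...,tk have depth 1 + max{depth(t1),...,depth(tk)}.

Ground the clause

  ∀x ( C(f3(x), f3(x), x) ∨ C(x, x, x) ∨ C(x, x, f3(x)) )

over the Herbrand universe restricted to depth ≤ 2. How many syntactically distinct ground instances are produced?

3

Ground terms of depth ≤ 2:
  Count level by level. With function symbols f3/1, the terms of depth ≤ k are the 1 constant together with each function applied to depth-≤(k−1) tuples, so N_k = 1 + N_{k-1}.
  N_0 = 1
  N_1 = 1 + 1 = 2
  N_2 = 1 + 2 = 3
  Explicitly: c0, f3(c0), f3(f3(c0)).
So there are 3 ground terms available for substitution.
There is 1 variable to instantiate (x),  occurring in at least one literal, so different choices give different ground instances.
Number of ground instances = 3.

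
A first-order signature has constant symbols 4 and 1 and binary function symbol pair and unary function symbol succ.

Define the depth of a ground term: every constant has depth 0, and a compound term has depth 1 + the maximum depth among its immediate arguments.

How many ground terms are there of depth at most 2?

Write N_k for the number of ground terms of depth ≤ k. A term of depth ≤ k is either a constant or a function symbol applied to arguments of depth ≤ k−1, so N_k = 2 + N_{k-1}^2 + N_{k-1}.
N_0 = 2
N_1 = 2 + 2^2 + 2 = 8
N_2 = 2 + 8^2 + 8 = 74

74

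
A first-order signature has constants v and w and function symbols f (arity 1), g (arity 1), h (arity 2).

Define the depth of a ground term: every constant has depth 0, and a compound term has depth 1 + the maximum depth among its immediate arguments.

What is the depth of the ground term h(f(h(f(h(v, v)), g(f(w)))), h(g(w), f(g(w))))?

depth(h(v, v)) = 1 + max(0, 0) = 1
depth(f(h(v, v))) = 1 + depth(h(v, v)) = 1 + 1 = 2
depth(f(w)) = 1 + depth(w) = 1 + 0 = 1
depth(g(f(w))) = 1 + depth(f(w)) = 1 + 1 = 2
depth(h(f(h(v, v)), g(f(w)))) = 1 + max(2, 2) = 3
depth(f(h(f(h(v, v)), g(f(w))))) = 1 + depth(h(f(h(v, v)), g(f(w)))) = 1 + 3 = 4
depth(g(w)) = 1 + depth(w) = 1 + 0 = 1
depth(f(g(w))) = 1 + depth(g(w)) = 1 + 1 = 2
depth(h(g(w), f(g(w)))) = 1 + max(1, 2) = 3
depth(h(f(h(f(h(v, v)), g(f(w)))), h(g(w), f(g(w))))) = 1 + max(4, 3) = 5

5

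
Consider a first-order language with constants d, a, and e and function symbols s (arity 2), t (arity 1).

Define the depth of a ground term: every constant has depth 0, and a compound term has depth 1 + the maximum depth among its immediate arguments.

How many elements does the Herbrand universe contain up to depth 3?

Let N_k = |{terms of depth ≤ k}|. Then N_0 = 3 and N_k = 3 + N_{k-1}^2 + N_{k-1} for k ≥ 1 (one summand per function symbol, arity giving the exponent).
N_0 = 3
N_1 = 3 + 3^2 + 3 = 15
N_2 = 3 + 15^2 + 15 = 243
N_3 = 3 + 243^2 + 243 = 59295

59295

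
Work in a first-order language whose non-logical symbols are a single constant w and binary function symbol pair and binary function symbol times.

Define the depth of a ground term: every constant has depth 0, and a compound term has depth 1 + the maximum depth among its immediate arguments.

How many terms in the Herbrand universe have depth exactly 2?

16

Let N_k = |{terms of depth ≤ k}|. Then N_0 = 1 and N_k = 1 + N_{k-1}^2 + N_{k-1}^2 for k ≥ 1 (one summand per function symbol, arity giving the exponent).
N_0 = 1
N_1 = 1 + 1^2 + 1^2 = 3
N_2 = 1 + 3^2 + 3^2 = 19
Terms of depth exactly 2: N_2 − N_1 = 19 − 3 = 16.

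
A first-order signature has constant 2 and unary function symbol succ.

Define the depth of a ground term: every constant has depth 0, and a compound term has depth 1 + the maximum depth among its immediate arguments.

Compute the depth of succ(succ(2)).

2

depth(succ(2)) = 1 + depth(2) = 1 + 0 = 1
depth(succ(succ(2))) = 1 + depth(succ(2)) = 1 + 1 = 2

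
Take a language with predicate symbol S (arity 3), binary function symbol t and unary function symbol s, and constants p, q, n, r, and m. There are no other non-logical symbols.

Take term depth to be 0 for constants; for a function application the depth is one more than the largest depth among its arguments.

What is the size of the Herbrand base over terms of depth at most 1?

First count ground terms of depth ≤ 1.
Count level by level. With function symbols t/2, s/1, the terms of depth ≤ k are the 5 constants together with each function applied to depth-≤(k−1) tuples, so N_k = 5 + N_{k-1}^2 + N_{k-1}.
N_0 = 5
N_1 = 5 + 5^2 + 5 = 35
So |H| = 35.
Ground atoms are formed by filling each argument slot of a predicate with a term from H, so an r-ary predicate gives |H|^r atoms:
  S: 35^3 = 42875
Total ground atoms: 42875.

42875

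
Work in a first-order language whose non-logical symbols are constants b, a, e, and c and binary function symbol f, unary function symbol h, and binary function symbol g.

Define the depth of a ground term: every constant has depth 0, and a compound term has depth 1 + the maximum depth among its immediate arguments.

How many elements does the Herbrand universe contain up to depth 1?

If N_k denotes the number of depth-≤k ground terms, the 4 constants give N_0 = 4, and each function symbol of arity r contributes N_{k-1}^r new terms at level k: N_k = 4 + N_{k-1}^2 + N_{k-1} + N_{k-1}^2.
N_0 = 4
N_1 = 4 + 4^2 + 4 + 4^2 = 40

40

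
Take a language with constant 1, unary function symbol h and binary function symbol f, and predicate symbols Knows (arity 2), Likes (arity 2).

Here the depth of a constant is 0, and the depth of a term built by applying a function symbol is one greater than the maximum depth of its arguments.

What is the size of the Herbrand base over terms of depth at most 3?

66978

First count ground terms of depth ≤ 3.
If N_k denotes the number of depth-≤k ground terms, the 1 constant gives N_0 = 1, and each function symbol of arity r contributes N_{k-1}^r new terms at level k: N_k = 1 + N_{k-1} + N_{k-1}^2.
N_0 = 1
N_1 = 1 + 1 + 1^2 = 3
N_2 = 1 + 3 + 3^2 = 13
N_3 = 1 + 13 + 13^2 = 183
So |H| = 183.
Ground atoms are formed by filling each argument slot of a predicate with a term from H, so an r-ary predicate gives |H|^r atoms:
  Knows: 183^2 = 33489;  Likes: 183^2 = 33489
Total ground atoms: 33489 + 33489 = 66978.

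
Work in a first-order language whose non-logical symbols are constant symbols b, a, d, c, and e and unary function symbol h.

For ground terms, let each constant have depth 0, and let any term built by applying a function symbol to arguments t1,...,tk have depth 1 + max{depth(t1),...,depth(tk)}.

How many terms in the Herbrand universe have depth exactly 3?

Count level by level. With function symbols h/1, the terms of depth ≤ k are the 5 constants together with each function applied to depth-≤(k−1) tuples, so N_k = 5 + N_{k-1}.
N_0 = 5
N_1 = 5 + 5 = 10
N_2 = 5 + 10 = 15
N_3 = 5 + 15 = 20
Terms of depth exactly 3: N_3 − N_2 = 20 − 15 = 5.

5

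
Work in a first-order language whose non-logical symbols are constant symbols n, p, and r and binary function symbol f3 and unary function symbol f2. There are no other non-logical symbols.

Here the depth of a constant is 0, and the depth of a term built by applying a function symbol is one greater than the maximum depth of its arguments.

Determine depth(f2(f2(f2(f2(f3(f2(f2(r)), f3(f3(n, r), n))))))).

7

depth(f2(r)) = 1 + depth(r) = 1 + 0 = 1
depth(f2(f2(r))) = 1 + depth(f2(r)) = 1 + 1 = 2
depth(f3(n, r)) = 1 + max(0, 0) = 1
depth(f3(f3(n, r), n)) = 1 + max(1, 0) = 2
depth(f3(f2(f2(r)), f3(f3(n, r), n))) = 1 + max(2, 2) = 3
depth(f2(f3(f2(f2(r)), f3(f3(n, r), n)))) = 1 + depth(f3(f2(f2(r)), f3(f3(n, r), n))) = 1 + 3 = 4
depth(f2(f2(f3(f2(f2(r)), f3(f3(n, r), n))))) = 1 + depth(f2(f3(f2(f2(r)), f3(f3(n, r), n)))) = 1 + 4 = 5
depth(f2(f2(f2(f3(f2(f2(r)), f3(f3(n, r), n)))))) = 1 + depth(f2(f2(f3(f2(f2(r)), f3(f3(n, r), n))))) = 1 + 5 = 6
depth(f2(f2(f2(f2(f3(f2(f2(r)), f3(f3(n, r), n))))))) = 1 + depth(f2(f2(f2(f3(f2(f2(r)), f3(f3(n, r), n)))))) = 1 + 6 = 7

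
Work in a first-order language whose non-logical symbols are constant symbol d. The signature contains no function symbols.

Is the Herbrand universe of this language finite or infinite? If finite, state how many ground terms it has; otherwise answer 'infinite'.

1

There are no function symbols, so the only ground term is the single constant.
The Herbrand universe is {d}, finite with 1 element.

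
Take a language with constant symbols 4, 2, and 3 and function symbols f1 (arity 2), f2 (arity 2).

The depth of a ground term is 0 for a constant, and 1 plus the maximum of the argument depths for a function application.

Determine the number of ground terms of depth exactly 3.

1565568

Count level by level. With function symbols f1/2, f2/2, the terms of depth ≤ k are the 3 constants together with each function applied to depth-≤(k−1) tuples, so N_k = 3 + N_{k-1}^2 + N_{k-1}^2.
N_0 = 3
N_1 = 3 + 3^2 + 3^2 = 21
N_2 = 3 + 21^2 + 21^2 = 885
N_3 = 3 + 885^2 + 885^2 = 1566453
Terms of depth exactly 3: N_3 − N_2 = 1566453 − 885 = 1565568.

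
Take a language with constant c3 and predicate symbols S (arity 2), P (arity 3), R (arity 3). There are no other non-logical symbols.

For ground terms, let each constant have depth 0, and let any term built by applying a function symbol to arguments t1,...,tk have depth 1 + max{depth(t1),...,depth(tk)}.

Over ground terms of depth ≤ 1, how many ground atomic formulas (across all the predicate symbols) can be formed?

3

First count ground terms of depth ≤ 1.
With no function symbols every ground term is a constant, so there is exactly 1 ground term at every depth bound.
N_0 = 1
N_1 = 1
Explicitly: c3.
So |H| = 1.
For each predicate symbol, the number of ground atoms is |H| raised to its arity; summing:
  S: 1^2 = 1;  P: 1^3 = 1;  R: 1^3 = 1
Total ground atoms: 1 + 1 + 1 = 3.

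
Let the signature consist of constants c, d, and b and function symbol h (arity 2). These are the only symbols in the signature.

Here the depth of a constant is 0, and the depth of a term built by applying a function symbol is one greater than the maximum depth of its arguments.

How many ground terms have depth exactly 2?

Count level by level. With function symbols h/2, the terms of depth ≤ k are the 3 constants together with each function applied to depth-≤(k−1) tuples, so N_k = 3 + N_{k-1}^2.
N_0 = 3
N_1 = 3 + 3^2 = 12
N_2 = 3 + 12^2 = 147
Terms of depth exactly 2: N_2 − N_1 = 147 − 12 = 135.

135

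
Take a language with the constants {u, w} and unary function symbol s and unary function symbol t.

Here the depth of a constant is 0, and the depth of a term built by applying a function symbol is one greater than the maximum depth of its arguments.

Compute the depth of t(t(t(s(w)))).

depth(s(w)) = 1 + depth(w) = 1 + 0 = 1
depth(t(s(w))) = 1 + depth(s(w)) = 1 + 1 = 2
depth(t(t(s(w)))) = 1 + depth(t(s(w))) = 1 + 2 = 3
depth(t(t(t(s(w))))) = 1 + depth(t(t(s(w)))) = 1 + 3 = 4

4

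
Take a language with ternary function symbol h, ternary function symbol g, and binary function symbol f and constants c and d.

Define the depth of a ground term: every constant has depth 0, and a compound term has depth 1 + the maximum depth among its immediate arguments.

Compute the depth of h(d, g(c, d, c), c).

2

depth(g(c, d, c)) = 1 + max(0, 0, 0) = 1
depth(h(d, g(c, d, c), c)) = 1 + max(0, 1, 0) = 2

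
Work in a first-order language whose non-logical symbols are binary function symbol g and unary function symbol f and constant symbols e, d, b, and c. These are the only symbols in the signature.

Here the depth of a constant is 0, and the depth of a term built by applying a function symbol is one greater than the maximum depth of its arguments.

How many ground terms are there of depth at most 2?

Count level by level. With function symbols g/2, f/1, the terms of depth ≤ k are the 4 constants together with each function applied to depth-≤(k−1) tuples, so N_k = 4 + N_{k-1}^2 + N_{k-1}.
N_0 = 4
N_1 = 4 + 4^2 + 4 = 24
N_2 = 4 + 24^2 + 24 = 604

604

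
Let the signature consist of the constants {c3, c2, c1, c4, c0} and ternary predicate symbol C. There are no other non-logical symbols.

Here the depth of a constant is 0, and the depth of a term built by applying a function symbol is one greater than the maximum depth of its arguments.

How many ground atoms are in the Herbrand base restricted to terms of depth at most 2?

125

First count ground terms of depth ≤ 2.
With no function symbols every ground term is a constant, so there are exactly 5 ground terms at every depth bound.
N_0 = 5
N_1 = 5
N_2 = 5
So |H| = 5.
For each predicate symbol, the number of ground atoms is |H| raised to its arity; summing:
  C: 5^3 = 125
Total ground atoms: 125.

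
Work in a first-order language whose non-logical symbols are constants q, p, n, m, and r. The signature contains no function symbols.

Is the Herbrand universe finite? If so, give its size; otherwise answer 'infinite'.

There are no function symbols, so every ground term is one of the 5 constants.
The Herbrand universe is {q, p, n, m, r}, which is finite with 5 elements.

5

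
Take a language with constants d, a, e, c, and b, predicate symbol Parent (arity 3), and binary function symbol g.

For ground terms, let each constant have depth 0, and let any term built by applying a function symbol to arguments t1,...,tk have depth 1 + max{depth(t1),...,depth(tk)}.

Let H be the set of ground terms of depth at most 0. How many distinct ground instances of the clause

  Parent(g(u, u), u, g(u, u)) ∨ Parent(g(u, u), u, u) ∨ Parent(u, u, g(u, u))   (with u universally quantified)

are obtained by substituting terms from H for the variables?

5

Ground terms of depth ≤ 0:
  If N_k denotes the number of depth-≤k ground terms, the 5 constants give N_0 = 5, and each function symbol of arity r contributes N_{k-1}^r new terms at level k: N_k = 5 + N_{k-1}^2.
  N_0 = 5
  Explicitly: d, a, e, c, b.
So there are 5 ground terms available for substitution.
The body mentions the single quantified variable u; since ground terms form a free algebra, no two substitutions collapse to the same formula.
Number of ground instances = 5.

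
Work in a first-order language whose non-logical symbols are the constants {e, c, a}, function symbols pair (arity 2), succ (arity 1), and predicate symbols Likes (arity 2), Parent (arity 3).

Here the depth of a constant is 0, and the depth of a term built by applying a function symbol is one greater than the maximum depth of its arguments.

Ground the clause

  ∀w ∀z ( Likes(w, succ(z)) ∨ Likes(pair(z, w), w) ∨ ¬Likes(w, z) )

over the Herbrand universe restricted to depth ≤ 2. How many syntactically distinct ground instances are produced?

59049

Ground terms of depth ≤ 2:
  If N_k denotes the number of depth-≤k ground terms, the 3 constants give N_0 = 3, and each function symbol of arity r contributes N_{k-1}^r new terms at level k: N_k = 3 + N_{k-1}^2 + N_{k-1}.
  N_0 = 3
  N_1 = 3 + 3^2 + 3 = 15
  N_2 = 3 + 15^2 + 15 = 243
So there are 243 ground terms available for substitution.
Each of w, z ranges independently over the available ground terms, and distinct assignments produce distinct instances.
Number of ground instances = 243^2 = 59049.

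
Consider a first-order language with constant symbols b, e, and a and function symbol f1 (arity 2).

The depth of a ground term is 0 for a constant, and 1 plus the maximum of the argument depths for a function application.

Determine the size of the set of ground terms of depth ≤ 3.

21612

Let N_k count ground terms of depth at most k. Each non-constant term of depth ≤ k is some function symbol applied to depth-≤(k−1) arguments, giving N_k = 3 + N_{k-1}^2.
N_0 = 3
N_1 = 3 + 3^2 = 12
N_2 = 3 + 12^2 = 147
N_3 = 3 + 147^2 = 21612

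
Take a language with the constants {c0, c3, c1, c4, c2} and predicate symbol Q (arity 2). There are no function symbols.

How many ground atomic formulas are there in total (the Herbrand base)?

With no function symbols, the Herbrand universe is just the 5 constants.
Ground atoms per predicate: Q: 5^2 = 25.
Herbrand base size = 25 = 25.

25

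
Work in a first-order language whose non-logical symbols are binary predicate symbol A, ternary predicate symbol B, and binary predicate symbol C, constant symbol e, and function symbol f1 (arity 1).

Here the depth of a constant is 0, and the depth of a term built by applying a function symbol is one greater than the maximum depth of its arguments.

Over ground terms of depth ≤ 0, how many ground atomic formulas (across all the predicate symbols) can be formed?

3

First count ground terms of depth ≤ 0.
Count level by level. With function symbols f1/1, the terms of depth ≤ k are the 1 constant together with each function applied to depth-≤(k−1) tuples, so N_k = 1 + N_{k-1}.
N_0 = 1
So |H| = 1.
A ground atom is a predicate applied to a tuple of terms from H, so the count is the sum over predicates of |H|^arity:
  A: 1^2 = 1;  B: 1^3 = 1;  C: 1^2 = 1
Total ground atoms: 1 + 1 + 1 = 3.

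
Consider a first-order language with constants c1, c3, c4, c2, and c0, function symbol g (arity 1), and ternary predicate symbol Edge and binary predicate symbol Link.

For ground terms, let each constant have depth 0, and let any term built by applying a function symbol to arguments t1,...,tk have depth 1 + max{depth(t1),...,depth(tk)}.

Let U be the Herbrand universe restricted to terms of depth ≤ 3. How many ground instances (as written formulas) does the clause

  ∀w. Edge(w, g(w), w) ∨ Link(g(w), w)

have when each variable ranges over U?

Ground terms of depth ≤ 3:
  Let N_k count ground terms of depth at most k. Each non-constant term of depth ≤ k is some function symbol applied to depth-≤(k−1) arguments, giving N_k = 5 + N_{k-1}.
  N_0 = 5
  N_1 = 5 + 5 = 10
  N_2 = 5 + 10 = 15
  N_3 = 5 + 15 = 20
So there are 20 ground terms available for substitution.
The clause has 1 distinct variable (w), which appears in the body. In the free term algebra distinct substitutions yield syntactically distinct ground instances.
Number of ground instances = 20.

20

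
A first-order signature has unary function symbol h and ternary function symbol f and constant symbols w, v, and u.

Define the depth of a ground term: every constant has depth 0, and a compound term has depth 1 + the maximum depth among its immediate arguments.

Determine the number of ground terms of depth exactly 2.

Let N_k = |{terms of depth ≤ k}|. Then N_0 = 3 and N_k = 3 + N_{k-1} + N_{k-1}^3 for k ≥ 1 (one summand per function symbol, arity giving the exponent).
N_0 = 3
N_1 = 3 + 3 + 3^3 = 33
N_2 = 3 + 33 + 33^3 = 35973
Terms of depth exactly 2: N_2 − N_1 = 35973 − 33 = 35940.

35940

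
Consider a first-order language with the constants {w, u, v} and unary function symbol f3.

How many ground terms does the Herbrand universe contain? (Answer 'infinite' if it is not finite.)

The signature has at least one function symbol (f3, arity 1) and at least one constant (w).
Iterating f3 gives infinitely many distinct ground terms: w, f3(w), f3(f3(w)), ...
So the Herbrand universe is infinite.

infinite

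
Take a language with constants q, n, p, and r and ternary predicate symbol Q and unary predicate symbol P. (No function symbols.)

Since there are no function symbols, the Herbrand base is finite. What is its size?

68

With no function symbols, the Herbrand universe is just the 4 constants.
Ground atoms per predicate: Q: 4^3 = 64, P: 4.
Herbrand base size = 64 + 4 = 68.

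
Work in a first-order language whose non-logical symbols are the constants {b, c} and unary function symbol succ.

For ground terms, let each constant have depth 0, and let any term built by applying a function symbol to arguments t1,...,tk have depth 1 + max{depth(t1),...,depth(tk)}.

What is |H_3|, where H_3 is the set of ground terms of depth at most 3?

Let N_k count ground terms of depth at most k. Each non-constant term of depth ≤ k is some function symbol applied to depth-≤(k−1) arguments, giving N_k = 2 + N_{k-1}.
N_0 = 2
N_1 = 2 + 2 = 4
N_2 = 2 + 4 = 6
N_3 = 2 + 6 = 8
Explicitly: b, c, succ(b), succ(c), succ(succ(b)), succ(succ(c)), succ(succ(succ(b))), succ(succ(succ(c))).

8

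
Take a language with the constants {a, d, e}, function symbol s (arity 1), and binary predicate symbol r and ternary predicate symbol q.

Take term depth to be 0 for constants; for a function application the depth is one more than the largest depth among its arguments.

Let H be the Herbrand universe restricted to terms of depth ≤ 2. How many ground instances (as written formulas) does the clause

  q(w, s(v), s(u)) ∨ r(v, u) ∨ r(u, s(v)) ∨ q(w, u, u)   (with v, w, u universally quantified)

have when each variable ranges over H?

Ground terms of depth ≤ 2:
  Count level by level. With function symbols s/1, the terms of depth ≤ k are the 3 constants together with each function applied to depth-≤(k−1) tuples, so N_k = 3 + N_{k-1}.
  N_0 = 3
  N_1 = 3 + 3 = 6
  N_2 = 3 + 6 = 9
  Explicitly: a, d, e, s(a), s(d), s(e), s(s(a)), s(s(d)), s(s(e)).
So there are 9 ground terms available for substitution.
The body mentions every one of the 3 quantified variables; since ground terms form a free algebra, no two substitutions collapse to the same formula.
Number of ground instances = 9^3 = 729.

729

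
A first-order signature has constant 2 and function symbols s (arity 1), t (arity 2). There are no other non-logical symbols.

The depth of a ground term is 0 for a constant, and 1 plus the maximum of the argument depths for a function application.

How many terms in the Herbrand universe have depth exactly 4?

Let N_k count ground terms of depth at most k. Each non-constant term of depth ≤ k is some function symbol applied to depth-≤(k−1) arguments, giving N_k = 1 + N_{k-1} + N_{k-1}^2.
N_0 = 1
N_1 = 1 + 1 + 1^2 = 3
N_2 = 1 + 3 + 3^2 = 13
N_3 = 1 + 13 + 13^2 = 183
N_4 = 1 + 183 + 183^2 = 33673
Terms of depth exactly 4: N_4 − N_3 = 33673 − 183 = 33490.

33490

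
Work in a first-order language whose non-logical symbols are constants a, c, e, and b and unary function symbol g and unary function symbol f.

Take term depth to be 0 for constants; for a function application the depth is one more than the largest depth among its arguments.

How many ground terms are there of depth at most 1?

Count level by level. With function symbols g/1, f/1, the terms of depth ≤ k are the 4 constants together with each function applied to depth-≤(k−1) tuples, so N_k = 4 + N_{k-1} + N_{k-1}.
N_0 = 4
N_1 = 4 + 4 + 4 = 12

12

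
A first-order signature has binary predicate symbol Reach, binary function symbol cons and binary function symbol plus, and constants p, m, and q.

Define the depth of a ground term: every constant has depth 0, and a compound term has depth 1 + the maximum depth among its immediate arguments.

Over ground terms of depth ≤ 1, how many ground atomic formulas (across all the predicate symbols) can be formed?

441

First count ground terms of depth ≤ 1.
Let N_k = |{terms of depth ≤ k}|. Then N_0 = 3 and N_k = 3 + N_{k-1}^2 + N_{k-1}^2 for k ≥ 1 (one summand per function symbol, arity giving the exponent).
N_0 = 3
N_1 = 3 + 3^2 + 3^2 = 21
So |H| = 21.
A ground atom is a predicate applied to a tuple of terms from H, so the count is the sum over predicates of |H|^arity:
  Reach: 21^2 = 441
Total ground atoms: 441.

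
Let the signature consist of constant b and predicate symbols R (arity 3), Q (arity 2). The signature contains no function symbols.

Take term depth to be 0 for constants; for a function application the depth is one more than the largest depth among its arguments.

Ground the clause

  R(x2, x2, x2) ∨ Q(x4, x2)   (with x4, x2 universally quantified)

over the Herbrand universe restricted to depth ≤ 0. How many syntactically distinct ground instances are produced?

Ground terms of depth ≤ 0:
  With no function symbols every ground term is a constant, so there is exactly 1 ground term at every depth bound.
  N_0 = 1
So there is exactly 1 ground term available for substitution.
The clause has 2 distinct variables (x4, x2), each appearing in the body. In the free term algebra distinct substitutions yield syntactically distinct ground instances.
Number of ground instances = 1^2 = 1.

1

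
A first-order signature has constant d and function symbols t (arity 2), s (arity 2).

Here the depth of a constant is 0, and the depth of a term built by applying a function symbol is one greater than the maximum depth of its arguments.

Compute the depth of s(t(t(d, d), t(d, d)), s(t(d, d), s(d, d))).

depth(t(d, d)) = 1 + max(0, 0) = 1
depth(t(t(d, d), t(d, d))) = 1 + max(1, 1) = 2
depth(s(d, d)) = 1 + max(0, 0) = 1
depth(s(t(d, d), s(d, d))) = 1 + max(1, 1) = 2
depth(s(t(t(d, d), t(d, d)), s(t(d, d), s(d, d)))) = 1 + max(2, 2) = 3

3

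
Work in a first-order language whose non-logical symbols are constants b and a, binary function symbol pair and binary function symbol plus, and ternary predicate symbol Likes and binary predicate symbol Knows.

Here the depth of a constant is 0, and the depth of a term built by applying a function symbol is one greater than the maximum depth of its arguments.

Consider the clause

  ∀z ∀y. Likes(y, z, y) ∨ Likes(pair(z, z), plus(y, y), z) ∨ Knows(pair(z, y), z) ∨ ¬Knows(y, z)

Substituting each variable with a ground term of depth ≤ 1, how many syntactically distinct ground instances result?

100

Ground terms of depth ≤ 1:
  Write N_k for the number of ground terms of depth ≤ k. A term of depth ≤ k is either a constant or a function symbol applied to arguments of depth ≤ k−1, so N_k = 2 + N_{k-1}^2 + N_{k-1}^2.
  N_0 = 2
  N_1 = 2 + 2^2 + 2^2 = 10
So there are 10 ground terms available for substitution.
The body mentions every one of the 2 quantified variables; since ground terms form a free algebra, no two substitutions collapse to the same formula.
Number of ground instances = 10^2 = 100.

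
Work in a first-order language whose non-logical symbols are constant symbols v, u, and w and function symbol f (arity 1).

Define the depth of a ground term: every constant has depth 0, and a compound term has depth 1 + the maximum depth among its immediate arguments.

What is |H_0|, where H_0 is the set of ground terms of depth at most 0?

3

Let N_k count ground terms of depth at most k. Each non-constant term of depth ≤ k is some function symbol applied to depth-≤(k−1) arguments, giving N_k = 3 + N_{k-1}.
N_0 = 3
Explicitly: v, u, w.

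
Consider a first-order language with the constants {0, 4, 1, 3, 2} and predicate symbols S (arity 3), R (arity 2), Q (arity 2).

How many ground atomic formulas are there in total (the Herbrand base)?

175

With no function symbols, the Herbrand universe is just the 5 constants.
Ground atoms per predicate: S: 5^3 = 125, R: 5^2 = 25, Q: 5^2 = 25.
Herbrand base size = 125 + 25 + 25 = 175.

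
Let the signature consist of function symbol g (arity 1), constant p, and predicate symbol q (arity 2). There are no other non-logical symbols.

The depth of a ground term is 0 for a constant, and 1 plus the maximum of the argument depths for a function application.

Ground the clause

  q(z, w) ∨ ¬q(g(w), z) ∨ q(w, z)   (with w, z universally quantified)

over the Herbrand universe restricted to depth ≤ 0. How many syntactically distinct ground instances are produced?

Ground terms of depth ≤ 0:
  If N_k denotes the number of depth-≤k ground terms, the 1 constant gives N_0 = 1, and each function symbol of arity r contributes N_{k-1}^r new terms at level k: N_k = 1 + N_{k-1}.
  N_0 = 1
So there is exactly 1 ground term available for substitution.
The clause has 2 distinct variables (w, z), each appearing in the body. In the free term algebra distinct substitutions yield syntactically distinct ground instances.
Number of ground instances = 1^2 = 1.

1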